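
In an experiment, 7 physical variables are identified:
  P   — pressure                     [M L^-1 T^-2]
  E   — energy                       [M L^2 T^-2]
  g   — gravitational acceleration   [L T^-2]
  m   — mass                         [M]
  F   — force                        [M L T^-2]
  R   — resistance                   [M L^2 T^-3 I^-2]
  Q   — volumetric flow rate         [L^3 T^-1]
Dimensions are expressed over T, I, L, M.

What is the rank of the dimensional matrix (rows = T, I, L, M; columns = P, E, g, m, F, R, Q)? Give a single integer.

4

Exponent matrix [T,I,L,M] × [P,E,g,m,F,R,Q]:
  T: [-2 -2 -2  0 -2 -3 -1]
  I: [ 0  0  0  0  0 -2  0]
  L: [-1  2  1  0  1  2  3]
  M: [ 1  1  0  1  1  1  0]
RREF → pivots at {P,E,g,R} ⇒ r = 4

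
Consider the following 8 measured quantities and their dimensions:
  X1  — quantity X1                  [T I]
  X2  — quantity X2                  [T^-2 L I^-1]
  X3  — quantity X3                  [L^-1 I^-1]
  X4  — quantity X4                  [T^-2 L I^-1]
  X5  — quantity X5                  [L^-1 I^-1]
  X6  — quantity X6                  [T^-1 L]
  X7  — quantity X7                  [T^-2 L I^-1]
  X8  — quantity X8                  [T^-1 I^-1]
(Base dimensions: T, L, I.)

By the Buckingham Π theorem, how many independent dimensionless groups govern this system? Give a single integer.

6

Dimensional matrix (T×L×I by X1×X2×X3×X4×X5×X6×X7×X8):
  T: [ 1 -2  0 -2  0 -1 -2 -1]
  L: [ 0  1 -1  1 -1  1  1  0]
  I: [ 1 -1 -1 -1 -1  0 -1 -1]
Row reduction gives pivot columns X1,X2; rank = 2
8 vars − rank 2 = 6 Π groups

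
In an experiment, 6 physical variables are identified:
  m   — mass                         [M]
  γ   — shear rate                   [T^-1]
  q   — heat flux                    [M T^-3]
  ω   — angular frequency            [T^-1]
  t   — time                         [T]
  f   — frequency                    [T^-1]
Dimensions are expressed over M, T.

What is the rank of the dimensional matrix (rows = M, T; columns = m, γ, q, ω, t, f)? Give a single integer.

Dimensional matrix (M×T by m×γ×q×ω×t×f):
  M: [ 1  0  1  0  0  0]
  T: [ 0 -1 -3 -1  1 -1]
RREF → pivots at {m,γ} ⇒ r = 2

2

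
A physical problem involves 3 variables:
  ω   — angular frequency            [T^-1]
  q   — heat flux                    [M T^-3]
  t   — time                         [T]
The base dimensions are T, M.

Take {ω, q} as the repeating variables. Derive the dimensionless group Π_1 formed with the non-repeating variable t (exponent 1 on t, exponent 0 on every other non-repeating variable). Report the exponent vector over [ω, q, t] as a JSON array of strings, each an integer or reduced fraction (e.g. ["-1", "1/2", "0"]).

Dimensional matrix (T×M by ω×q×t):
  T: [-1 -3  1]
  M: [ 0  1  0]
Echelon form has 2 nonzero rows (pivots: ω,q)
Pivot set = {ω,q}, free = {t}
RREF:
  r0: [   1    0   -1]
  r1: [   0    1    0]
Fix exponent of t at 1; solve each RREF row for its pivot's exponent:
  r0: exp(ω) + (-1)·1 = 0 ⇒ exp(ω) = 1
  r1: exp(q) + (0)·1 = 0 ⇒ exp(q) = 0
Π_1 = ω · t

["1", "0", "1"]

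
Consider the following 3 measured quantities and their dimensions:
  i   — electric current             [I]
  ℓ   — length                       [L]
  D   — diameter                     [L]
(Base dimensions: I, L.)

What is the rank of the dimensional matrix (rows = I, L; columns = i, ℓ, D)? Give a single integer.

Exponent matrix [I,L] × [i,ℓ,D]:
  I: [ 1  0  0]
  L: [ 0  1  1]
Row reduction gives pivot columns i,ℓ; rank = 2

2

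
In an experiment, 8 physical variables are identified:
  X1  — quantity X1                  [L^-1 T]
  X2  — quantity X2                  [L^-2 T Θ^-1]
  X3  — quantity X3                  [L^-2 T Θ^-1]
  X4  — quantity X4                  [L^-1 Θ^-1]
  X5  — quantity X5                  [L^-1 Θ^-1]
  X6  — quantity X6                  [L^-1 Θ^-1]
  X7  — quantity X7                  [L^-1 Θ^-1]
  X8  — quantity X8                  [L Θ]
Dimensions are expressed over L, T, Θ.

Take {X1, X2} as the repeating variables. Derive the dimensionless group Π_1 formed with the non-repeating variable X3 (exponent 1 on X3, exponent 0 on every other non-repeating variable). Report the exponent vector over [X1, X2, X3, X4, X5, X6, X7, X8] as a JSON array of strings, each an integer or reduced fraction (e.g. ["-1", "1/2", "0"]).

["0", "-1", "1", "0", "0", "0", "0", "0"]

Write exponents as rows L,T,Θ / cols X1,X2,X3,X4,X5,X6,X7,X8:
  L: [-1 -2 -2 -1 -1 -1 -1  1]
  T: [ 1  1  1  0  0  0  0  0]
  Θ: [ 0 -1 -1 -1 -1 -1 -1  1]
Echelon form has 2 nonzero rows (pivots: X1,X2)
Pivot set = {X1,X2}, free = {X3,X4,X5,X6,X7,X8}
RREF:
  r0: [   1    0    0   -1   -1   -1   -1    1]
  r1: [   0    1    1    1    1    1    1   -1]
  r2: [   0    0    0    0    0    0    0    0]
Fix exponent of X3 at 1, X4 at 0, X5 at 0, X6 at 0, X7 at 0, X8 at 0; solve each RREF row for its pivot's exponent:
  r0: exp(X1) + (0)·1 = 0 ⇒ exp(X1) = 0
  r1: exp(X2) + (1)·1 = 0 ⇒ exp(X2) = -1
Π_1 = X2^-1 · X3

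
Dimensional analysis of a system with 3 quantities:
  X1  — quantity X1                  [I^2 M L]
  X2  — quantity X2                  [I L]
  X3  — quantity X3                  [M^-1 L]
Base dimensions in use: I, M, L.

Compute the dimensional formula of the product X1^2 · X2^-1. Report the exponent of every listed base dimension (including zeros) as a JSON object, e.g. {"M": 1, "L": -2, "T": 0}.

Dimensional matrix (I×M×L by X1×X2×X3):
  I: [ 2  1  0]
  M: [ 1  0 -1]
  L: [ 1  1  1]
  [I]: (2)·2+(-1)·1 = 3
  [M]: (2)·1+(-1)·0 = 2
  [L]: (2)·1+(-1)·1 = 1
⇒ I^3 M^2 L

{"I": 3, "M": 2, "L": 1}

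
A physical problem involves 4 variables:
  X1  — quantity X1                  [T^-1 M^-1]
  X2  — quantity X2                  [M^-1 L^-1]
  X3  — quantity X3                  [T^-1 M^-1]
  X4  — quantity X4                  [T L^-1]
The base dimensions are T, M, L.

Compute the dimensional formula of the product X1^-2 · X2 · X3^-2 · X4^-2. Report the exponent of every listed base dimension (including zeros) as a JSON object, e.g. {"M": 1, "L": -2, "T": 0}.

Write exponents as rows T,M,L / cols X1,X2,X3,X4:
  T: [-1  0 -1  1]
  M: [-1 -1 -1  0]
  L: [ 0 -1  0 -1]
  [T]: (-2)·-1+(1)·0+(-2)·-1+(-2)·1 = 2
  [M]: (-2)·-1+(1)·-1+(-2)·-1+(-2)·0 = 3
  [L]: (-2)·0+(1)·-1+(-2)·0+(-2)·-1 = 1
⇒ T^2 M^3 L

{"T": 2, "M": 3, "L": 1}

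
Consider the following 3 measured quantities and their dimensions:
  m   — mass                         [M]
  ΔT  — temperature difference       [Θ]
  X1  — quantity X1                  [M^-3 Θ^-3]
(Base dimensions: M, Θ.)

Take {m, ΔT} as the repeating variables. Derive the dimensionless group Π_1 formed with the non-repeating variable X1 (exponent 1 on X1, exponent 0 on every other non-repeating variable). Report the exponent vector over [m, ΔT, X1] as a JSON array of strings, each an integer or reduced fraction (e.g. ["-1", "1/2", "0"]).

["3", "3", "1"]

Dimensional matrix (M×Θ by m×ΔT×X1):
  M: [ 1  0 -3]
  Θ: [ 0  1 -3]
Row reduction gives pivot columns m,ΔT; rank = 2
Pivot set = {m,ΔT}, free = {X1}
RREF:
  r0: [   1    0   -3]
  r1: [   0    1   -3]
Fix exponent of X1 at 1; solve each RREF row for its pivot's exponent:
  r0: exp(m) + (-3)·1 = 0 ⇒ exp(m) = 3
  r1: exp(ΔT) + (-3)·1 = 0 ⇒ exp(ΔT) = 3
Π_1 = m^3 · ΔT^3 · X1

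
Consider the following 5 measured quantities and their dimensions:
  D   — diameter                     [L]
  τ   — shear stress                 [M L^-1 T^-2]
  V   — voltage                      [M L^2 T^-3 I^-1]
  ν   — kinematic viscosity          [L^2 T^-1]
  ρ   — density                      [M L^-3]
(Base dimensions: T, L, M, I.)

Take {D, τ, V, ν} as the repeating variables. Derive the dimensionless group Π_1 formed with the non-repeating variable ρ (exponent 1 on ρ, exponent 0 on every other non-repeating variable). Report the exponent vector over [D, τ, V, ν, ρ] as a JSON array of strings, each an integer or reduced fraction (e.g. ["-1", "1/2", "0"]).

Exponent matrix [T,L,M,I] × [D,τ,V,ν,ρ]:
  T: [ 0 -2 -3 -1  0]
  L: [ 1 -1  2  2 -3]
  M: [ 0  1  1  0  1]
  I: [ 0  0 -1  0  0]
Echelon form has 4 nonzero rows (pivots: D,τ,V,ν)
Pivot set = {D,τ,V,ν}, free = {ρ}
RREF:
  r0: [   1    0    0    0    2]
  r1: [   0    1    0    0    1]
  r2: [   0    0    1    0    0]
  r3: [   0    0    0    1   -2]
Fix exponent of ρ at 1; solve each RREF row for its pivot's exponent:
  r0: exp(D) + (2)·1 = 0 ⇒ exp(D) = -2
  r1: exp(τ) + (1)·1 = 0 ⇒ exp(τ) = -1
  r2: exp(V) + (0)·1 = 0 ⇒ exp(V) = 0
  r3: exp(ν) + (-2)·1 = 0 ⇒ exp(ν) = 2
Π_1 = D^-2 · τ^-1 · ν^2 · ρ

["-2", "-1", "0", "2", "1"]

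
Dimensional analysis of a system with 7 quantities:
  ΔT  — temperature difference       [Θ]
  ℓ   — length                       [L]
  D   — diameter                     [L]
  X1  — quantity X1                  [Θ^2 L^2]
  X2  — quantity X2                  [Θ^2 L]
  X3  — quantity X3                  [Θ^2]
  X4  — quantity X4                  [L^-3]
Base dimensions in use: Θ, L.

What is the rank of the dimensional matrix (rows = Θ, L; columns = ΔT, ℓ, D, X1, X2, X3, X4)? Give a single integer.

2

Exponent matrix [Θ,L] × [ΔT,ℓ,D,X1,X2,X3,X4]:
  Θ: [ 1  0  0  2  2  2  0]
  L: [ 0  1  1  2  1  0 -3]
RREF → pivots at {ΔT,ℓ} ⇒ r = 2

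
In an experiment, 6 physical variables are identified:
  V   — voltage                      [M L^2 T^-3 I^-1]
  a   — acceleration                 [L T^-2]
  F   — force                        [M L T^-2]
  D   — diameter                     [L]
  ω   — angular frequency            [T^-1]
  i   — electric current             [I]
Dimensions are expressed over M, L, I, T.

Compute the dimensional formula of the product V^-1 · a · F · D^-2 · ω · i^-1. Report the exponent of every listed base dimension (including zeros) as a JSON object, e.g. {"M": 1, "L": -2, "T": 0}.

{"M": 0, "L": -2, "I": 0, "T": -2}

Exponent matrix [M,L,I,T] × [V,a,F,D,ω,i]:
  M: [ 1  0  1  0  0  0]
  L: [ 2  1  1  1  0  0]
  I: [-1  0  0  0  0  1]
  T: [-3 -2 -2  0 -1  0]
  [M]: (-1)·1+(1)·0+(1)·1+(-2)·0+(1)·0+(-1)·0 = 0
  [L]: (-1)·2+(1)·1+(1)·1+(-2)·1+(1)·0+(-1)·0 = -2
  [I]: (-1)·-1+(1)·0+(1)·0+(-2)·0+(1)·0+(-1)·1 = 0
  [T]: (-1)·-3+(1)·-2+(1)·-2+(-2)·0+(1)·-1+(-1)·0 = -2
⇒ L^-2 T^-2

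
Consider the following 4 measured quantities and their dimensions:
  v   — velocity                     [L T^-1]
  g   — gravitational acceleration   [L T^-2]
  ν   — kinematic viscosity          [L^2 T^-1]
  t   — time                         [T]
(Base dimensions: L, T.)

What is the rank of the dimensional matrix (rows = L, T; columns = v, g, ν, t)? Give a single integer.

2

Dimensional matrix (L×T by v×g×ν×t):
  L: [ 1  1  2  0]
  T: [-1 -2 -1  1]
RREF → pivots at {v,g} ⇒ r = 2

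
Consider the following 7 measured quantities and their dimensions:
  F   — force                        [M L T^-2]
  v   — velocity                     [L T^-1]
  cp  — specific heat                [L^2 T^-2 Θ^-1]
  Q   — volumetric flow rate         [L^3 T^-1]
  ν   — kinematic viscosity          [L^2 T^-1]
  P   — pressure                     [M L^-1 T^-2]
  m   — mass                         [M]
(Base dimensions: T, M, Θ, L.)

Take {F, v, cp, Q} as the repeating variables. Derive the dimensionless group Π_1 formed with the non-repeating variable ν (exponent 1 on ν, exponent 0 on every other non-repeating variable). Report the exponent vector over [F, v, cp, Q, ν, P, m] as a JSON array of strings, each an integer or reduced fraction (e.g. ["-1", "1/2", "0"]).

["0", "-1/2", "0", "-1/2", "1", "0", "0"]

Exponent matrix [T,M,Θ,L] × [F,v,cp,Q,ν,P,m]:
  T: [-2 -1 -2 -1 -1 -2  0]
  M: [ 1  0  0  0  0  1  1]
  Θ: [ 0  0 -1  0  0  0  0]
  L: [ 1  1  2  3  2 -1  0]
Echelon form has 4 nonzero rows (pivots: F,v,cp,Q)
Repeat: F,v,cp,Q; free: ν,P,m
RREF:
  r0: [   1    0    0    0    0    1    1]
  r1: [   0    1    0    0  1/2    1 -5/2]
  r2: [   0    0    1    0    0    0    0]
  r3: [   0    0    0    1  1/2   -1  1/2]
Fix exponent of ν at 1, P at 0, m at 0; solve each RREF row for its pivot's exponent:
  r0: exp(F) + (0)·1 = 0 ⇒ exp(F) = 0
  r1: exp(v) + (1/2)·1 = 0 ⇒ exp(v) = -1/2
  r2: exp(cp) + (0)·1 = 0 ⇒ exp(cp) = 0
  r3: exp(Q) + (1/2)·1 = 0 ⇒ exp(Q) = -1/2
Π_1 = v^(-1/2) · Q^(-1/2) · ν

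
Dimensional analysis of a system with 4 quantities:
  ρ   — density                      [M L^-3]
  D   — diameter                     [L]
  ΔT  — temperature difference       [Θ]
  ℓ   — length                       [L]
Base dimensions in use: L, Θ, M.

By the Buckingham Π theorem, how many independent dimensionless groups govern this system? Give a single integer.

Write exponents as rows L,Θ,M / cols ρ,D,ΔT,ℓ:
  L: [-3  1  0  1]
  Θ: [ 0  0  1  0]
  M: [ 1  0  0  0]
Echelon form has 3 nonzero rows (pivots: ρ,D,ΔT)
Π count = n − r = 4 − 3 = 1

1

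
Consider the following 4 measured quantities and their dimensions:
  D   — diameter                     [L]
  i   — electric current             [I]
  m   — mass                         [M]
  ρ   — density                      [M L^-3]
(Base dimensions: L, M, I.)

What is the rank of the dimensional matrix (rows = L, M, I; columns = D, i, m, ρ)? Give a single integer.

3

Write exponents as rows L,M,I / cols D,i,m,ρ:
  L: [ 1  0  0 -3]
  M: [ 0  0  1  1]
  I: [ 0  1  0  0]
Row reduction gives pivot columns D,i,m; rank = 3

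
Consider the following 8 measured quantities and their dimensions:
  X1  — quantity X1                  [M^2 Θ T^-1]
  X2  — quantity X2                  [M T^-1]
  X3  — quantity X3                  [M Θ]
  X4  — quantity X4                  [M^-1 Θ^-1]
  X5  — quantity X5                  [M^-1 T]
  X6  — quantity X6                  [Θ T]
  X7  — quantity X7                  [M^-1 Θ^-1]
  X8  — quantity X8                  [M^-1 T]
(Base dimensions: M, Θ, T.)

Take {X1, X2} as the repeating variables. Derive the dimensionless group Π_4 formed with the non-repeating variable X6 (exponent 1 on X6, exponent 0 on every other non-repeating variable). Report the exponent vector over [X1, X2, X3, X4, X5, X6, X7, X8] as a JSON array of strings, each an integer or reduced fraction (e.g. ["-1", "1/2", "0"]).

Dimensional matrix (M×Θ×T by X1×X2×X3×X4×X5×X6×X7×X8):
  M: [ 2  1  1 -1 -1  0 -1 -1]
  Θ: [ 1  0  1 -1  0  1 -1  0]
  T: [-1 -1  0  0  1  1  0  1]
Row reduction gives pivot columns X1,X2; rank = 2
Pivot set = {X1,X2}, free = {X3,X4,X5,X6,X7,X8}
RREF:
  r0: [   1    0    1   -1    0    1   -1    0]
  r1: [   0    1   -1    1   -1   -2    1   -1]
  r2: [   0    0    0    0    0    0    0    0]
Fix exponent of X6 at 1, X3 at 0, X4 at 0, X5 at 0, X7 at 0, X8 at 0; solve each RREF row for its pivot's exponent:
  r0: exp(X1) + (1)·1 = 0 ⇒ exp(X1) = -1
  r1: exp(X2) + (-2)·1 = 0 ⇒ exp(X2) = 2
Π_4 = X1^-1 · X2^2 · X6

["-1", "2", "0", "0", "0", "1", "0", "0"]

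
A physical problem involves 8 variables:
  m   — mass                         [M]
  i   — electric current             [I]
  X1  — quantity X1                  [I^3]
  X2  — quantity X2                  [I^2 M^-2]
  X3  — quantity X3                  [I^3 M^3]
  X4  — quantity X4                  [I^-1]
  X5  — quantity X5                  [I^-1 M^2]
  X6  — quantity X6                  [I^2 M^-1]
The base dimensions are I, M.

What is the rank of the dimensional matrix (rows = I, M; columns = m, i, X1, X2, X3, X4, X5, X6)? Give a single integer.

Dimensional matrix (I×M by m×i×X1×X2×X3×X4×X5×X6):
  I: [ 0  1  3  2  3 -1 -1  2]
  M: [ 1  0  0 -2  3  0  2 -1]
Row reduction gives pivot columns m,i; rank = 2

2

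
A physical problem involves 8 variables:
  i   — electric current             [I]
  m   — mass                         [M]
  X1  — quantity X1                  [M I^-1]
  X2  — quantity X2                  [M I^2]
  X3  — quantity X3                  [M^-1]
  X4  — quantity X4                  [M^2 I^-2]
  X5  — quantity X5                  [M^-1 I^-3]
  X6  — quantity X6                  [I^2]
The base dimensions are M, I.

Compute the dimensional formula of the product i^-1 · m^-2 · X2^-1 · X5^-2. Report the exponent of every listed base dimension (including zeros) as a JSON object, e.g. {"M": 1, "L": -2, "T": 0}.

{"M": -1, "I": 3}

Exponent matrix [M,I] × [i,m,X1,X2,X3,X4,X5,X6]:
  M: [ 0  1  1  1 -1  2 -1  0]
  I: [ 1  0 -1  2  0 -2 -3  2]
  [M]: (-1)·0+(-2)·1+(-1)·1+(-2)·-1 = -1
  [I]: (-1)·1+(-2)·0+(-1)·2+(-2)·-3 = 3
⇒ M^-1 I^3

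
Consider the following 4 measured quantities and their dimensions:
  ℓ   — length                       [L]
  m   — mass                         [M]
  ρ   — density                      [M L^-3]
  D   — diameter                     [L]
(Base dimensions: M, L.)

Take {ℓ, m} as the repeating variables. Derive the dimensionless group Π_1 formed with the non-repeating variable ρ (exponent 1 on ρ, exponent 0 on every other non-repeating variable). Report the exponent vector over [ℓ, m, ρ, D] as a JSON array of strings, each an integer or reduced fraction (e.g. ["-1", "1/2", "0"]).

["3", "-1", "1", "0"]

Write exponents as rows M,L / cols ℓ,m,ρ,D:
  M: [ 0  1  1  0]
  L: [ 1  0 -3  1]
Echelon form has 2 nonzero rows (pivots: ℓ,m)
Pivot set = {ℓ,m}, free = {ρ,D}
RREF:
  r0: [   1    0   -3    1]
  r1: [   0    1    1    0]
Fix exponent of ρ at 1, D at 0; solve each RREF row for its pivot's exponent:
  r0: exp(ℓ) + (-3)·1 = 0 ⇒ exp(ℓ) = 3
  r1: exp(m) + (1)·1 = 0 ⇒ exp(m) = -1
Π_1 = ℓ^3 · m^-1 · ρ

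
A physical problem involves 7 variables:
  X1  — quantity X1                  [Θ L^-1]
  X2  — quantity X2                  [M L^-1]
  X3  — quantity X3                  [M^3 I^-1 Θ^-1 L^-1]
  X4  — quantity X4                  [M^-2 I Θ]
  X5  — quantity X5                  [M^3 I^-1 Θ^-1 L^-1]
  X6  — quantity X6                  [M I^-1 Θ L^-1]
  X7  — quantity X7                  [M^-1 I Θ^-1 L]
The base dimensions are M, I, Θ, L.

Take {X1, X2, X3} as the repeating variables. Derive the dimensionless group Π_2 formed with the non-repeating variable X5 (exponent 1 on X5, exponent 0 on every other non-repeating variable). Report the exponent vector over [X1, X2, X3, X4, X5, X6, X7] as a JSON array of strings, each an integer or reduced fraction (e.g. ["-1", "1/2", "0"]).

Write exponents as rows M,I,Θ,L / cols X1,X2,X3,X4,X5,X6,X7:
  M: [ 0  1  3 -2  3  1 -1]
  I: [ 0  0 -1  1 -1 -1  1]
  Θ: [ 1  0 -1  1 -1  1 -1]
  L: [-1 -1 -1  0 -1 -1  1]
Echelon form has 3 nonzero rows (pivots: X1,X2,X3)
Pivot set = {X1,X2,X3}, free = {X4,X5,X6,X7}
RREF:
  r0: [   1    0    0    0    0    2   -2]
  r1: [   0    1    0    1    0   -2    2]
  r2: [   0    0    1   -1    1    1   -1]
  r3: [   0    0    0    0    0    0    0]
Fix exponent of X5 at 1, X4 at 0, X6 at 0, X7 at 0; solve each RREF row for its pivot's exponent:
  r0: exp(X1) + (0)·1 = 0 ⇒ exp(X1) = 0
  r1: exp(X2) + (0)·1 = 0 ⇒ exp(X2) = 0
  r2: exp(X3) + (1)·1 = 0 ⇒ exp(X3) = -1
Π_2 = X3^-1 · X5

["0", "0", "-1", "0", "1", "0", "0"]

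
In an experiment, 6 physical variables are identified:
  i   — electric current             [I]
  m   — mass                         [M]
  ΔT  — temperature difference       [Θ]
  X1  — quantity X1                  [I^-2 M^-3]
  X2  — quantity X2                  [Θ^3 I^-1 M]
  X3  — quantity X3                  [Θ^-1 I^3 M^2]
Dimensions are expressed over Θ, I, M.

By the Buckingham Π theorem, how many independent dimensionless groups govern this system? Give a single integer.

Exponent matrix [Θ,I,M] × [i,m,ΔT,X1,X2,X3]:
  Θ: [ 0  0  1  0  3 -1]
  I: [ 1  0  0 -2 -1  3]
  M: [ 0  1  0 -3  1  2]
Echelon form has 3 nonzero rows (pivots: i,m,ΔT)
n=6, r=3 ⇒ 3 dimensionless groups

3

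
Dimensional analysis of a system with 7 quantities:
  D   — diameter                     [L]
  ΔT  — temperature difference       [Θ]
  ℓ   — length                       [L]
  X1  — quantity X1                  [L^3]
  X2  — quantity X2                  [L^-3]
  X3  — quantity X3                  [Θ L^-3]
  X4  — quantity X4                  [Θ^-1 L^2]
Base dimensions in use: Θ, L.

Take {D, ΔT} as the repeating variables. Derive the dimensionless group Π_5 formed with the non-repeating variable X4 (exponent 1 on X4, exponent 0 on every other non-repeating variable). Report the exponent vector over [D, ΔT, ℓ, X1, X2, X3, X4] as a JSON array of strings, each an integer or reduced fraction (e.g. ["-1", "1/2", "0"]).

Dimensional matrix (Θ×L by D×ΔT×ℓ×X1×X2×X3×X4):
  Θ: [ 0  1  0  0  0  1 -1]
  L: [ 1  0  1  3 -3 -3  2]
Row reduction gives pivot columns D,ΔT; rank = 2
Repeat: D,ΔT; free: ℓ,X1,X2,X3,X4
RREF:
  r0: [   1    0    1    3   -3   -3    2]
  r1: [   0    1    0    0    0    1   -1]
Fix exponent of X4 at 1, ℓ at 0, X1 at 0, X2 at 0, X3 at 0; solve each RREF row for its pivot's exponent:
  r0: exp(D) + (2)·1 = 0 ⇒ exp(D) = -2
  r1: exp(ΔT) + (-1)·1 = 0 ⇒ exp(ΔT) = 1
Π_5 = D^-2 · ΔT · X4

["-2", "1", "0", "0", "0", "0", "1"]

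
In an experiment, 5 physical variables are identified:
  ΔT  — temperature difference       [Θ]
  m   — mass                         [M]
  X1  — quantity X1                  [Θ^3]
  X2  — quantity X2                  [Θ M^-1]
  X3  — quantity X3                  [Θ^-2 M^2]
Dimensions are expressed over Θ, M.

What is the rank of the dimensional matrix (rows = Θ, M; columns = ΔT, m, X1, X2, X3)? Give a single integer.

Dimensional matrix (Θ×M by ΔT×m×X1×X2×X3):
  Θ: [ 1  0  3  1 -2]
  M: [ 0  1  0 -1  2]
RREF → pivots at {ΔT,m} ⇒ r = 2

2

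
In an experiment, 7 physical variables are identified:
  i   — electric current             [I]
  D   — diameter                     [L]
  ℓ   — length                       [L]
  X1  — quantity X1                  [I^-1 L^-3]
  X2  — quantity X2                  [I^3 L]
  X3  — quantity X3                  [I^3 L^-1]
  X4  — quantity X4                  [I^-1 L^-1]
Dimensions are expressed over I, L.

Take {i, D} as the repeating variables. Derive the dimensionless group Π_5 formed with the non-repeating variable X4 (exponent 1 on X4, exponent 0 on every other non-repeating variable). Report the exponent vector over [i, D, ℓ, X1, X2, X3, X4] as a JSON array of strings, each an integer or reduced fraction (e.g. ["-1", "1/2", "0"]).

Dimensional matrix (I×L by i×D×ℓ×X1×X2×X3×X4):
  I: [ 1  0  0 -1  3  3 -1]
  L: [ 0  1  1 -3  1 -1 -1]
Echelon form has 2 nonzero rows (pivots: i,D)
Pivot set = {i,D}, free = {ℓ,X1,X2,X3,X4}
RREF:
  r0: [   1    0    0   -1    3    3   -1]
  r1: [   0    1    1   -3    1   -1   -1]
Fix exponent of X4 at 1, ℓ at 0, X1 at 0, X2 at 0, X3 at 0; solve each RREF row for its pivot's exponent:
  r0: exp(i) + (-1)·1 = 0 ⇒ exp(i) = 1
  r1: exp(D) + (-1)·1 = 0 ⇒ exp(D) = 1
Π_5 = i · D · X4

["1", "1", "0", "0", "0", "0", "1"]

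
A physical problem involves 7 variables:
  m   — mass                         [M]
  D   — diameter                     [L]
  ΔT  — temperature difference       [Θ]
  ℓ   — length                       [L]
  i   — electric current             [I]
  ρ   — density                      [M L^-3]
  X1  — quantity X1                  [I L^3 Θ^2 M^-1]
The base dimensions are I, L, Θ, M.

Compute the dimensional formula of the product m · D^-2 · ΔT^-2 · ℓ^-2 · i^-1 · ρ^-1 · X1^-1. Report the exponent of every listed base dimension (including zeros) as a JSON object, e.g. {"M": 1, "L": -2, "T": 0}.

Write exponents as rows I,L,Θ,M / cols m,D,ΔT,ℓ,i,ρ,X1:
  I: [ 0  0  0  0  1  0  1]
  L: [ 0  1  0  1  0 -3  3]
  Θ: [ 0  0  1  0  0  0  2]
  M: [ 1  0  0  0  0  1 -1]
  [I]: (1)·0+(-2)·0+(-2)·0+(-2)·0+(-1)·1+(-1)·0+(-1)·1 = -2
  [L]: (1)·0+(-2)·1+(-2)·0+(-2)·1+(-1)·0+(-1)·-3+(-1)·3 = -4
  [Θ]: (1)·0+(-2)·0+(-2)·1+(-2)·0+(-1)·0+(-1)·0+(-1)·2 = -4
  [M]: (1)·1+(-2)·0+(-2)·0+(-2)·0+(-1)·0+(-1)·1+(-1)·-1 = 1
⇒ I^-2 L^-4 Θ^-4 M

{"I": -2, "L": -4, "Θ": -4, "M": 1}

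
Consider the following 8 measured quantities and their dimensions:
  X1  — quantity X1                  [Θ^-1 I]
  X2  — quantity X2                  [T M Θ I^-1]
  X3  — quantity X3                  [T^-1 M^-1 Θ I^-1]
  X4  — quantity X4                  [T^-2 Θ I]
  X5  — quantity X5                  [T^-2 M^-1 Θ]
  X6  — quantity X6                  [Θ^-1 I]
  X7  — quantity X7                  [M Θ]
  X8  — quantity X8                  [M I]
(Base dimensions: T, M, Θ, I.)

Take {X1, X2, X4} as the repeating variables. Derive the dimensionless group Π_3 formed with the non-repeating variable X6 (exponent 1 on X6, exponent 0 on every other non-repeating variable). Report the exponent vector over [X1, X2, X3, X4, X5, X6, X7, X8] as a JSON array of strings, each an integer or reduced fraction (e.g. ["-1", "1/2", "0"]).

["-1", "0", "0", "0", "0", "1", "0", "0"]

Exponent matrix [T,M,Θ,I] × [X1,X2,X3,X4,X5,X6,X7,X8]:
  T: [ 0  1 -1 -2 -2  0  0  0]
  M: [ 0  1 -1  0 -1  0  1  1]
  Θ: [-1  1  1  1  1 -1  1  0]
  I: [ 1 -1 -1  1  0  1  0  1]
Row reduction gives pivot columns X1,X2,X4; rank = 3
Repeat: X1,X2,X4; free: X3,X5,X6,X7,X8
RREF:
  r0: [   1    0   -2    0 -3/2    1  1/2  3/2]
  r1: [   0    1   -1    0   -1    0    1    1]
  r2: [   0    0    0    1  1/2    0  1/2  1/2]
  r3: [   0    0    0    0    0    0    0    0]
Fix exponent of X6 at 1, X3 at 0, X5 at 0, X7 at 0, X8 at 0; solve each RREF row for its pivot's exponent:
  r0: exp(X1) + (1)·1 = 0 ⇒ exp(X1) = -1
  r1: exp(X2) + (0)·1 = 0 ⇒ exp(X2) = 0
  r2: exp(X4) + (0)·1 = 0 ⇒ exp(X4) = 0
Π_3 = X1^-1 · X6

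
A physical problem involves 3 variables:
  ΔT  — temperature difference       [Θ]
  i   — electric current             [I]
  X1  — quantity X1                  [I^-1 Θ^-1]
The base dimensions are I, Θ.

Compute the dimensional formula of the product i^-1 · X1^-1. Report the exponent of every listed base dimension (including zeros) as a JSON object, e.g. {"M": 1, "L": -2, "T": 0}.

Write exponents as rows I,Θ / cols ΔT,i,X1:
  I: [ 0  1 -1]
  Θ: [ 1  0 -1]
  [I]: (-1)·1+(-1)·-1 = 0
  [Θ]: (-1)·0+(-1)·-1 = 1
⇒ Θ

{"I": 0, "Θ": 1}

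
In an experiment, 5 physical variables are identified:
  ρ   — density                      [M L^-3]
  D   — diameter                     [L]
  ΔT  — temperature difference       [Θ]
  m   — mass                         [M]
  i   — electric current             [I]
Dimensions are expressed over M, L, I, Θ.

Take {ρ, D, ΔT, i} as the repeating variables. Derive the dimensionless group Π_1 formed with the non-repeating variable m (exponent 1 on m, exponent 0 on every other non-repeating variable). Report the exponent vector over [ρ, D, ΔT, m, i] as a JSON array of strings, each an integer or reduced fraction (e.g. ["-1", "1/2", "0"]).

["-1", "-3", "0", "1", "0"]

Dimensional matrix (M×L×I×Θ by ρ×D×ΔT×m×i):
  M: [ 1  0  0  1  0]
  L: [-3  1  0  0  0]
  I: [ 0  0  0  0  1]
  Θ: [ 0  0  1  0  0]
Row reduction gives pivot columns ρ,D,ΔT,i; rank = 4
Pivot set = {ρ,D,ΔT,i}, free = {m}
RREF:
  r0: [   1    0    0    1    0]
  r1: [   0    1    0    3    0]
  r2: [   0    0    1    0    0]
  r3: [   0    0    0    0    1]
Fix exponent of m at 1; solve each RREF row for its pivot's exponent:
  r0: exp(ρ) + (1)·1 = 0 ⇒ exp(ρ) = -1
  r1: exp(D) + (3)·1 = 0 ⇒ exp(D) = -3
  r2: exp(ΔT) + (0)·1 = 0 ⇒ exp(ΔT) = 0
  r3: exp(i) + (0)·1 = 0 ⇒ exp(i) = 0
Π_1 = ρ^-1 · D^-3 · m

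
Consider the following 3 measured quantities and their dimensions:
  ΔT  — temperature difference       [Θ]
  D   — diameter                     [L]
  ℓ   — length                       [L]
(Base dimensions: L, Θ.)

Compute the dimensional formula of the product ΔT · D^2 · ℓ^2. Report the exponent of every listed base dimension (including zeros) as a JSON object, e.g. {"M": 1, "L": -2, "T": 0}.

Exponent matrix [L,Θ] × [ΔT,D,ℓ]:
  L: [ 0  1  1]
  Θ: [ 1  0  0]
  [L]: (1)·0+(2)·1+(2)·1 = 4
  [Θ]: (1)·1+(2)·0+(2)·0 = 1
⇒ L^4 Θ

{"L": 4, "Θ": 1}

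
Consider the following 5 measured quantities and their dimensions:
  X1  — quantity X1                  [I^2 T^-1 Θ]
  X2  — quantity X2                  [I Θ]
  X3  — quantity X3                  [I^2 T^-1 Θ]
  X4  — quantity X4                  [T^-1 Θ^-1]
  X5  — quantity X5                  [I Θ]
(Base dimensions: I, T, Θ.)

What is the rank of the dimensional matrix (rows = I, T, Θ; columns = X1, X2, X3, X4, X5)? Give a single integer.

Exponent matrix [I,T,Θ] × [X1,X2,X3,X4,X5]:
  I: [ 2  1  2  0  1]
  T: [-1  0 -1 -1  0]
  Θ: [ 1  1  1 -1  1]
Row reduction gives pivot columns X1,X2; rank = 2

2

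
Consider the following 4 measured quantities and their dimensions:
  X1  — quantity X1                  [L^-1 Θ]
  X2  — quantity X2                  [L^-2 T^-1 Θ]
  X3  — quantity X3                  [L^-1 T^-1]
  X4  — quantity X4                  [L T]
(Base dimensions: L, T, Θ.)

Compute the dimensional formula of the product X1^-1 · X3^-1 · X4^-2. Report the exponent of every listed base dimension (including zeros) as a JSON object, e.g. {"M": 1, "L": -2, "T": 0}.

Write exponents as rows L,T,Θ / cols X1,X2,X3,X4:
  L: [-1 -2 -1  1]
  T: [ 0 -1 -1  1]
  Θ: [ 1  1  0  0]
  [L]: (-1)·-1+(-1)·-1+(-2)·1 = 0
  [T]: (-1)·0+(-1)·-1+(-2)·1 = -1
  [Θ]: (-1)·1+(-1)·0+(-2)·0 = -1
⇒ T^-1 Θ^-1

{"L": 0, "T": -1, "Θ": -1}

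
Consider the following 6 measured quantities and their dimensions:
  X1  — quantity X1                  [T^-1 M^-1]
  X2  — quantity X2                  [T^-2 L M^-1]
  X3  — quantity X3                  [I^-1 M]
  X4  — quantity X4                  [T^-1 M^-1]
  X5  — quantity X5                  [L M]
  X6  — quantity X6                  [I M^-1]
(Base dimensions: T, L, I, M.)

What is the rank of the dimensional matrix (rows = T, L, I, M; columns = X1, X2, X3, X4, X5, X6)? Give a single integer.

Write exponents as rows T,L,I,M / cols X1,X2,X3,X4,X5,X6:
  T: [-1 -2  0 -1  0  0]
  L: [ 0  1  0  0  1  0]
  I: [ 0  0 -1  0  0  1]
  M: [-1 -1  1 -1  1 -1]
Row reduction gives pivot columns X1,X2,X3; rank = 3

3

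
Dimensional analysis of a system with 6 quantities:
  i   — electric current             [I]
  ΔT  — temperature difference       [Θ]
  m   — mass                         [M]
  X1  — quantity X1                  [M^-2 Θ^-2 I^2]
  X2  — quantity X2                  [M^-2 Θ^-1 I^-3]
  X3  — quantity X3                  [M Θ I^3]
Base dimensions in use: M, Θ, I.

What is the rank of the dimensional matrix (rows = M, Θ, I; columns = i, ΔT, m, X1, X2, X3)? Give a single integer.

3

Exponent matrix [M,Θ,I] × [i,ΔT,m,X1,X2,X3]:
  M: [ 0  0  1 -2 -2  1]
  Θ: [ 0  1  0 -2 -1  1]
  I: [ 1  0  0  2 -3  3]
RREF → pivots at {i,ΔT,m} ⇒ r = 3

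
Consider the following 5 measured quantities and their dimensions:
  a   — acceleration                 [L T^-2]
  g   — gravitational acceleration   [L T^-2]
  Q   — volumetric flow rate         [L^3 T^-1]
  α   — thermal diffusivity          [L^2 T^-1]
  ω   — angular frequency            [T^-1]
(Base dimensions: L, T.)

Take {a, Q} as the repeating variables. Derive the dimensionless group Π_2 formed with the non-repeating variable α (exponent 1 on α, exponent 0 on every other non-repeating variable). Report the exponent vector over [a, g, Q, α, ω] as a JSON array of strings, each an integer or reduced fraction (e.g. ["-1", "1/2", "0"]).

["-1/5", "0", "-3/5", "1", "0"]

Dimensional matrix (L×T by a×g×Q×α×ω):
  L: [ 1  1  3  2  0]
  T: [-2 -2 -1 -1 -1]
Echelon form has 2 nonzero rows (pivots: a,Q)
Repeat: a,Q; free: g,α,ω
RREF:
  r0: [   1    1    0  1/5  3/5]
  r1: [   0    0    1  3/5 -1/5]
Fix exponent of α at 1, g at 0, ω at 0; solve each RREF row for its pivot's exponent:
  r0: exp(a) + (1/5)·1 = 0 ⇒ exp(a) = -1/5
  r1: exp(Q) + (3/5)·1 = 0 ⇒ exp(Q) = -3/5
Π_2 = a^(-1/5) · Q^(-3/5) · α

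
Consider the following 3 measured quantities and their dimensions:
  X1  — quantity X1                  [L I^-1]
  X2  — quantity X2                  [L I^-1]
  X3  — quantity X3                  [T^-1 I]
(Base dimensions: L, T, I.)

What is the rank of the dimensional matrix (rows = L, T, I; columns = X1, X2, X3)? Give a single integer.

2

Dimensional matrix (L×T×I by X1×X2×X3):
  L: [ 1  1  0]
  T: [ 0  0 -1]
  I: [-1 -1  1]
Row reduction gives pivot columns X1,X3; rank = 2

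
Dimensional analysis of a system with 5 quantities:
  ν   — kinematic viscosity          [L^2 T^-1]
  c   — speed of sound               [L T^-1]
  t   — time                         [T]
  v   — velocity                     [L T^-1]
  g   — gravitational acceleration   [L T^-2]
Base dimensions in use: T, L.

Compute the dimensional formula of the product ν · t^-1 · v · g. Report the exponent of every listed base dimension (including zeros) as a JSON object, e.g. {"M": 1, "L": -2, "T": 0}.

Dimensional matrix (T×L by ν×c×t×v×g):
  T: [-1 -1  1 -1 -2]
  L: [ 2  1  0  1  1]
  [T]: (1)·-1+(-1)·1+(1)·-1+(1)·-2 = -5
  [L]: (1)·2+(-1)·0+(1)·1+(1)·1 = 4
⇒ T^-5 L^4

{"T": -5, "L": 4}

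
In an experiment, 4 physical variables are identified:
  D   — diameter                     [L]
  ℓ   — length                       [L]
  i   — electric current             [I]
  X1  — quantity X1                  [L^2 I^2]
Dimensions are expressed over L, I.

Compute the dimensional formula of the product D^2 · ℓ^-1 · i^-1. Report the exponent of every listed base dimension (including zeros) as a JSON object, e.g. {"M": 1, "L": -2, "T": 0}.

{"L": 1, "I": -1}

Write exponents as rows L,I / cols D,ℓ,i,X1:
  L: [ 1  1  0  2]
  I: [ 0  0  1  2]
  [L]: (2)·1+(-1)·1+(-1)·0 = 1
  [I]: (2)·0+(-1)·0+(-1)·1 = -1
⇒ L I^-1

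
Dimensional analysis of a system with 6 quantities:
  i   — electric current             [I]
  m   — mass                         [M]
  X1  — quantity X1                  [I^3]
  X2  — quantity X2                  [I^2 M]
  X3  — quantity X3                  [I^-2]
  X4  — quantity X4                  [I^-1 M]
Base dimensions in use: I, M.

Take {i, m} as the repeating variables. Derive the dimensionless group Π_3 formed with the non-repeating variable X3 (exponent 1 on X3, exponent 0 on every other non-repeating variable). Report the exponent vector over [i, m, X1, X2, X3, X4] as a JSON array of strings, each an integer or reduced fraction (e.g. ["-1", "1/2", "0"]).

Exponent matrix [I,M] × [i,m,X1,X2,X3,X4]:
  I: [ 1  0  3  2 -2 -1]
  M: [ 0  1  0  1  0  1]
Echelon form has 2 nonzero rows (pivots: i,m)
Repeat: i,m; free: X1,X2,X3,X4
RREF:
  r0: [   1    0    3    2   -2   -1]
  r1: [   0    1    0    1    0    1]
Fix exponent of X3 at 1, X1 at 0, X2 at 0, X4 at 0; solve each RREF row for its pivot's exponent:
  r0: exp(i) + (-2)·1 = 0 ⇒ exp(i) = 2
  r1: exp(m) + (0)·1 = 0 ⇒ exp(m) = 0
Π_3 = i^2 · X3

["2", "0", "0", "0", "1", "0"]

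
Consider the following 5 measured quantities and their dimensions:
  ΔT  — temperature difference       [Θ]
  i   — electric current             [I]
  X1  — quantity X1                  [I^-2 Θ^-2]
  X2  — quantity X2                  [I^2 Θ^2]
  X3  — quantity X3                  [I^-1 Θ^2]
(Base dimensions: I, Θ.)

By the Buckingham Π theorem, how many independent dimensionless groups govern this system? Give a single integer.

3

Dimensional matrix (I×Θ by ΔT×i×X1×X2×X3):
  I: [ 0  1 -2  2 -1]
  Θ: [ 1  0 -2  2  2]
Row reduction gives pivot columns ΔT,i; rank = 2
Π count = n − r = 5 − 2 = 3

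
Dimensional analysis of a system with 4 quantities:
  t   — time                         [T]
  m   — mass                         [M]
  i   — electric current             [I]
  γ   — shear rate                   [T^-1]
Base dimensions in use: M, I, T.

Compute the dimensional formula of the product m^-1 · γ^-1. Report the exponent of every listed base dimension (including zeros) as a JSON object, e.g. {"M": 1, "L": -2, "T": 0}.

{"M": -1, "I": 0, "T": 1}

Exponent matrix [M,I,T] × [t,m,i,γ]:
  M: [ 0  1  0  0]
  I: [ 0  0  1  0]
  T: [ 1  0  0 -1]
  [M]: (-1)·1+(-1)·0 = -1
  [I]: (-1)·0+(-1)·0 = 0
  [T]: (-1)·0+(-1)·-1 = 1
⇒ M^-1 T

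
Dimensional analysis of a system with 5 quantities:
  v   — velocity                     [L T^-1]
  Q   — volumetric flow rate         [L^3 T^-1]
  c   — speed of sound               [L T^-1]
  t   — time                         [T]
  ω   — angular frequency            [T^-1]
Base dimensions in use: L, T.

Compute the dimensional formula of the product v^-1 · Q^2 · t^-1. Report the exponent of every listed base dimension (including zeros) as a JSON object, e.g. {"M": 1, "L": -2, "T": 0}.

{"L": 5, "T": -2}

Write exponents as rows L,T / cols v,Q,c,t,ω:
  L: [ 1  3  1  0  0]
  T: [-1 -1 -1  1 -1]
  [L]: (-1)·1+(2)·3+(-1)·0 = 5
  [T]: (-1)·-1+(2)·-1+(-1)·1 = -2
⇒ L^5 T^-2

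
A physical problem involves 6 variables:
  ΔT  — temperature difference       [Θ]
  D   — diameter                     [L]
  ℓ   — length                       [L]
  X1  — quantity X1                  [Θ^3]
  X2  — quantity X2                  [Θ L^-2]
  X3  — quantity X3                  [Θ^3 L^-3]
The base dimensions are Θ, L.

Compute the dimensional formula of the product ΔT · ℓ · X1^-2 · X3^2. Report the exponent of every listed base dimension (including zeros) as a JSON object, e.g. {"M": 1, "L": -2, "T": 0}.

Dimensional matrix (Θ×L by ΔT×D×ℓ×X1×X2×X3):
  Θ: [ 1  0  0  3  1  3]
  L: [ 0  1  1  0 -2 -3]
  [Θ]: (1)·1+(1)·0+(-2)·3+(2)·3 = 1
  [L]: (1)·0+(1)·1+(-2)·0+(2)·-3 = -5
⇒ Θ L^-5

{"Θ": 1, "L": -5}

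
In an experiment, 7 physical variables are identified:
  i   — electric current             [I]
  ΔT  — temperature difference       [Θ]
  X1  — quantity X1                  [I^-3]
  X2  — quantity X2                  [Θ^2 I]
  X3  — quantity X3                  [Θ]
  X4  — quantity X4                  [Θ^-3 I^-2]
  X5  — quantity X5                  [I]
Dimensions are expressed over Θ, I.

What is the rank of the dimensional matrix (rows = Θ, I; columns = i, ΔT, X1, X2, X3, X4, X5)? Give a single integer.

Write exponents as rows Θ,I / cols i,ΔT,X1,X2,X3,X4,X5:
  Θ: [ 0  1  0  2  1 -3  0]
  I: [ 1  0 -3  1  0 -2  1]
RREF → pivots at {i,ΔT} ⇒ r = 2

2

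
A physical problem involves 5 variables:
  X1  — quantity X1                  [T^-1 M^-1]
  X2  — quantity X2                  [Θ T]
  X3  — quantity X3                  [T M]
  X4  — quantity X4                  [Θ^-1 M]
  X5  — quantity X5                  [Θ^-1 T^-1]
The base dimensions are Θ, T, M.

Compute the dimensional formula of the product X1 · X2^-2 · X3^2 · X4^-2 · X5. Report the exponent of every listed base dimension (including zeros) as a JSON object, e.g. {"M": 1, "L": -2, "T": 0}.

Dimensional matrix (Θ×T×M by X1×X2×X3×X4×X5):
  Θ: [ 0  1  0 -1 -1]
  T: [-1  1  1  0 -1]
  M: [-1  0  1  1  0]
  [Θ]: (1)·0+(-2)·1+(2)·0+(-2)·-1+(1)·-1 = -1
  [T]: (1)·-1+(-2)·1+(2)·1+(-2)·0+(1)·-1 = -2
  [M]: (1)·-1+(-2)·0+(2)·1+(-2)·1+(1)·0 = -1
⇒ Θ^-1 T^-2 M^-1

{"Θ": -1, "T": -2, "M": -1}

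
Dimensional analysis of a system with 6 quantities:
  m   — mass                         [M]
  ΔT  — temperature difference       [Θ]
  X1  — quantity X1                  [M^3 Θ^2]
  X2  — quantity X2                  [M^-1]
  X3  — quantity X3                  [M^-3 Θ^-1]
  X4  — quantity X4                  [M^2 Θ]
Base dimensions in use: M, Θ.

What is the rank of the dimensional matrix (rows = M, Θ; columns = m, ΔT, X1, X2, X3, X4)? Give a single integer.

Dimensional matrix (M×Θ by m×ΔT×X1×X2×X3×X4):
  M: [ 1  0  3 -1 -3  2]
  Θ: [ 0  1  2  0 -1  1]
RREF → pivots at {m,ΔT} ⇒ r = 2

2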